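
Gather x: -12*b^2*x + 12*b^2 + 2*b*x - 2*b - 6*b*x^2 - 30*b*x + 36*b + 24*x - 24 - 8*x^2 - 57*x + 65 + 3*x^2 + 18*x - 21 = 12*b^2 + 34*b + x^2*(-6*b - 5) + x*(-12*b^2 - 28*b - 15) + 20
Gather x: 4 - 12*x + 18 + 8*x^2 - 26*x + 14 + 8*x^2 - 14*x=16*x^2 - 52*x + 36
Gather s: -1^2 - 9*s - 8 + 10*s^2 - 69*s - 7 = 10*s^2 - 78*s - 16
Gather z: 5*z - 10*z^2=-10*z^2 + 5*z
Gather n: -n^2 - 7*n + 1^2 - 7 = -n^2 - 7*n - 6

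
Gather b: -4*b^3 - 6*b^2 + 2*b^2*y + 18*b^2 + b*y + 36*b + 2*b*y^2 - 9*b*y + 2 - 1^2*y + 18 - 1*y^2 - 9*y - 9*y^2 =-4*b^3 + b^2*(2*y + 12) + b*(2*y^2 - 8*y + 36) - 10*y^2 - 10*y + 20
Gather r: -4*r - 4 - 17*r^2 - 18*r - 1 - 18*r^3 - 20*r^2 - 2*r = -18*r^3 - 37*r^2 - 24*r - 5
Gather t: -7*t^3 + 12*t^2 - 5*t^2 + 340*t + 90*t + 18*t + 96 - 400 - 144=-7*t^3 + 7*t^2 + 448*t - 448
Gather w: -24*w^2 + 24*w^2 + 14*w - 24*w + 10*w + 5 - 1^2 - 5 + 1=0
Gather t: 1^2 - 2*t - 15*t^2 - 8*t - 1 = -15*t^2 - 10*t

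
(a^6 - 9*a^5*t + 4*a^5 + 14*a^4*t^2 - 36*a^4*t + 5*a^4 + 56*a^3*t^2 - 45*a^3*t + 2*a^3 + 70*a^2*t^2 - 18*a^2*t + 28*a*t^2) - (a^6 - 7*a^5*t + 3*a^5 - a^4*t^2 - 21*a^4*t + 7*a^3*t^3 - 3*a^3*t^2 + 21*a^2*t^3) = -2*a^5*t + a^5 + 15*a^4*t^2 - 15*a^4*t + 5*a^4 - 7*a^3*t^3 + 59*a^3*t^2 - 45*a^3*t + 2*a^3 - 21*a^2*t^3 + 70*a^2*t^2 - 18*a^2*t + 28*a*t^2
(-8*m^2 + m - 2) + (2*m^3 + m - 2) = 2*m^3 - 8*m^2 + 2*m - 4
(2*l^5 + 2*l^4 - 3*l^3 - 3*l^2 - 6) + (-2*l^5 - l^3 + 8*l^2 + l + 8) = 2*l^4 - 4*l^3 + 5*l^2 + l + 2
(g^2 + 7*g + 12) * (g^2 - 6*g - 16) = g^4 + g^3 - 46*g^2 - 184*g - 192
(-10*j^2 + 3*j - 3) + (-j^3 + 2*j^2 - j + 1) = -j^3 - 8*j^2 + 2*j - 2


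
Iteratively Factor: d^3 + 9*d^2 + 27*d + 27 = (d + 3)*(d^2 + 6*d + 9) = (d + 3)^2*(d + 3)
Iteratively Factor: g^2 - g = (g - 1)*(g)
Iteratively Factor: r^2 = (r)*(r)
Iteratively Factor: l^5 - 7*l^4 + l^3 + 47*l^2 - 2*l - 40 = (l - 1)*(l^4 - 6*l^3 - 5*l^2 + 42*l + 40) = (l - 5)*(l - 1)*(l^3 - l^2 - 10*l - 8) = (l - 5)*(l - 4)*(l - 1)*(l^2 + 3*l + 2) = (l - 5)*(l - 4)*(l - 1)*(l + 1)*(l + 2)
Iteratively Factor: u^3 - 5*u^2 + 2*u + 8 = (u - 4)*(u^2 - u - 2) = (u - 4)*(u - 2)*(u + 1)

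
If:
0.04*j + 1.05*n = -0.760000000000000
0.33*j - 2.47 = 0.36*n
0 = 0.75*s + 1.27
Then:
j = 6.43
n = -0.97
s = -1.69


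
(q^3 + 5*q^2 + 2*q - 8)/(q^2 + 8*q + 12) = (q^2 + 3*q - 4)/(q + 6)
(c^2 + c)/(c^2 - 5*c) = (c + 1)/(c - 5)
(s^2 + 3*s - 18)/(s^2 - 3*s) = (s + 6)/s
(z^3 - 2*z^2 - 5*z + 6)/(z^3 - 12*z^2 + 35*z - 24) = (z + 2)/(z - 8)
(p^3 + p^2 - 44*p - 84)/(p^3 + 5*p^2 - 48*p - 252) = (p + 2)/(p + 6)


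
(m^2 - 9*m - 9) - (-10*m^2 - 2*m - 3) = 11*m^2 - 7*m - 6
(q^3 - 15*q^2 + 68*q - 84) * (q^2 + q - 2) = q^5 - 14*q^4 + 51*q^3 + 14*q^2 - 220*q + 168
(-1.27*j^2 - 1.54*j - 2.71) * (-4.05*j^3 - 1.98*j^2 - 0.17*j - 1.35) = 5.1435*j^5 + 8.7516*j^4 + 14.2406*j^3 + 7.3421*j^2 + 2.5397*j + 3.6585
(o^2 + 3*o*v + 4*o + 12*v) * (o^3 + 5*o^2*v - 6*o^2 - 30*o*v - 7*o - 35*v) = o^5 + 8*o^4*v - 2*o^4 + 15*o^3*v^2 - 16*o^3*v - 31*o^3 - 30*o^2*v^2 - 248*o^2*v - 28*o^2 - 465*o*v^2 - 224*o*v - 420*v^2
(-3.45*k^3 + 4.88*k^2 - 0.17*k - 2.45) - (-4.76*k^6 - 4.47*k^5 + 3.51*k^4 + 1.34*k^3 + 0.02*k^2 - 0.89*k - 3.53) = 4.76*k^6 + 4.47*k^5 - 3.51*k^4 - 4.79*k^3 + 4.86*k^2 + 0.72*k + 1.08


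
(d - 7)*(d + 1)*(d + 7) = d^3 + d^2 - 49*d - 49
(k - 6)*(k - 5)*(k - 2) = k^3 - 13*k^2 + 52*k - 60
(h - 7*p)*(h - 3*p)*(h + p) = h^3 - 9*h^2*p + 11*h*p^2 + 21*p^3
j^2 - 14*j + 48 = (j - 8)*(j - 6)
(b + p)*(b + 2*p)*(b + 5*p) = b^3 + 8*b^2*p + 17*b*p^2 + 10*p^3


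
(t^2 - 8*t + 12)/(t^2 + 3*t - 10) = (t - 6)/(t + 5)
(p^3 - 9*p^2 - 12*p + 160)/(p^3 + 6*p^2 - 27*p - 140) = (p - 8)/(p + 7)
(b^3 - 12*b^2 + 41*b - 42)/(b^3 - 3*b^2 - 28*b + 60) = (b^2 - 10*b + 21)/(b^2 - b - 30)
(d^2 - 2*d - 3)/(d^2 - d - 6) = (d + 1)/(d + 2)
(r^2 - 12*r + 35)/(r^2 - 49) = (r - 5)/(r + 7)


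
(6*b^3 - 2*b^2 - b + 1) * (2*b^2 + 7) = 12*b^5 - 4*b^4 + 40*b^3 - 12*b^2 - 7*b + 7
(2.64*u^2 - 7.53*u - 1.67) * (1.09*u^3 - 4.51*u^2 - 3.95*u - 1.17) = 2.8776*u^5 - 20.1141*u^4 + 21.712*u^3 + 34.1864*u^2 + 15.4066*u + 1.9539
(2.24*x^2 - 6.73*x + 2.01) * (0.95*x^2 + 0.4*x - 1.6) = 2.128*x^4 - 5.4975*x^3 - 4.3665*x^2 + 11.572*x - 3.216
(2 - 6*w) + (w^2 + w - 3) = w^2 - 5*w - 1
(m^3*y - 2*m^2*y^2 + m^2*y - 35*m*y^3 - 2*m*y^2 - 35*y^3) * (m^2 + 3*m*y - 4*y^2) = m^5*y + m^4*y^2 + m^4*y - 45*m^3*y^3 + m^3*y^2 - 97*m^2*y^4 - 45*m^2*y^3 + 140*m*y^5 - 97*m*y^4 + 140*y^5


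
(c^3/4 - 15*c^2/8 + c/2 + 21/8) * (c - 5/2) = c^4/4 - 5*c^3/2 + 83*c^2/16 + 11*c/8 - 105/16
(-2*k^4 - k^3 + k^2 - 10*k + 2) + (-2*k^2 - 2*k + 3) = -2*k^4 - k^3 - k^2 - 12*k + 5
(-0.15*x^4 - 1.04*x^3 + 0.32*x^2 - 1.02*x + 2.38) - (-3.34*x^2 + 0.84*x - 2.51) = -0.15*x^4 - 1.04*x^3 + 3.66*x^2 - 1.86*x + 4.89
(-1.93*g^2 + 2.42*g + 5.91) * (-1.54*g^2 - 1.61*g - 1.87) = 2.9722*g^4 - 0.6195*g^3 - 9.3885*g^2 - 14.0405*g - 11.0517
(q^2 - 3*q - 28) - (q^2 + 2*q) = -5*q - 28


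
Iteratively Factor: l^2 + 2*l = (l)*(l + 2)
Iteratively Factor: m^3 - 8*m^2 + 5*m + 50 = (m - 5)*(m^2 - 3*m - 10) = (m - 5)^2*(m + 2)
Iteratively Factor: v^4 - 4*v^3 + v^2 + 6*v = (v + 1)*(v^3 - 5*v^2 + 6*v) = (v - 2)*(v + 1)*(v^2 - 3*v) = (v - 3)*(v - 2)*(v + 1)*(v)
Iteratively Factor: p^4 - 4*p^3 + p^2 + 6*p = (p)*(p^3 - 4*p^2 + p + 6) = p*(p - 2)*(p^2 - 2*p - 3) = p*(p - 2)*(p + 1)*(p - 3)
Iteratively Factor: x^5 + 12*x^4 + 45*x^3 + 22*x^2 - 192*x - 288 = (x + 3)*(x^4 + 9*x^3 + 18*x^2 - 32*x - 96) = (x + 3)*(x + 4)*(x^3 + 5*x^2 - 2*x - 24) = (x - 2)*(x + 3)*(x + 4)*(x^2 + 7*x + 12) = (x - 2)*(x + 3)*(x + 4)^2*(x + 3)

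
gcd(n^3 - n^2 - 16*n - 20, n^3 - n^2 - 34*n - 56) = n + 2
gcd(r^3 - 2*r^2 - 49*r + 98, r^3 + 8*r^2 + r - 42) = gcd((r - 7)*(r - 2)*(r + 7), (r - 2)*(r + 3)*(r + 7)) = r^2 + 5*r - 14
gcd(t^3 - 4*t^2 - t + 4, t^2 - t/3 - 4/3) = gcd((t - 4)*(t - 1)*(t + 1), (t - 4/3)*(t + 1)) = t + 1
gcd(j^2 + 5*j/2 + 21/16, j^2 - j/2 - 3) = 1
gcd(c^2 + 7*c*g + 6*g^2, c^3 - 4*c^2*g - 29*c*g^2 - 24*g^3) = c + g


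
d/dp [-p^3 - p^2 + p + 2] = -3*p^2 - 2*p + 1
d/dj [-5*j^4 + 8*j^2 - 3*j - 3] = -20*j^3 + 16*j - 3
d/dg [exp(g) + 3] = exp(g)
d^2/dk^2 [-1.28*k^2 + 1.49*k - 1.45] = -2.56000000000000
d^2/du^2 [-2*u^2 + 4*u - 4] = -4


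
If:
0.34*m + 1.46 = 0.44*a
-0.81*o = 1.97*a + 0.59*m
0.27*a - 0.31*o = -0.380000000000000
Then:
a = 0.45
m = -3.71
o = 1.62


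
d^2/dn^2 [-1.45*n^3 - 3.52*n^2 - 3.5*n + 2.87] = -8.7*n - 7.04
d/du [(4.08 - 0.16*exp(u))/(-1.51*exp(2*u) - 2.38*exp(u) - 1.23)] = (-0.2416*exp(2*u) + 12.3216*exp(u) + 9.9072)*exp(u)/(2.2801*exp(4*u) + 7.1876*exp(3*u) + 9.379*exp(2*u) + 5.8548*exp(u) + 1.5129)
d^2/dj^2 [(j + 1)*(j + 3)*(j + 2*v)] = 6*j + 4*v + 8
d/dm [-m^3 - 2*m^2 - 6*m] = -3*m^2 - 4*m - 6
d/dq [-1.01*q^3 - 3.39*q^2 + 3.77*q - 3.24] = -3.03*q^2 - 6.78*q + 3.77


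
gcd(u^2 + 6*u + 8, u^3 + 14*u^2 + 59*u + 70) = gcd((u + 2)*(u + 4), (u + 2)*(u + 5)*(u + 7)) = u + 2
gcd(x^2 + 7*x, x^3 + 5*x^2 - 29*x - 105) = x + 7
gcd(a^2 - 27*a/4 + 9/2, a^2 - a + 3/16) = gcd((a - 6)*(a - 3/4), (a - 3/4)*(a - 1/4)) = a - 3/4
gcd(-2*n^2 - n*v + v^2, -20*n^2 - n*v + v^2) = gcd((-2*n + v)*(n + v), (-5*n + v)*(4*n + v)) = 1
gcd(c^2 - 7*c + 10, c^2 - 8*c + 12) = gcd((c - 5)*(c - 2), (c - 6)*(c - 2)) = c - 2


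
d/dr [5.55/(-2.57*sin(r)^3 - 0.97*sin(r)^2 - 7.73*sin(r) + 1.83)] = (42.7905*sin(r)^2 + 10.767*sin(r) + 42.9015)*cos(r)/(2.57*sin(r)^3 + 0.97*sin(r)^2 + 7.73*sin(r) - 1.83)^2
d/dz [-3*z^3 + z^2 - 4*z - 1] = -9*z^2 + 2*z - 4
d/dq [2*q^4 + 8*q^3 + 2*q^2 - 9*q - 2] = 8*q^3 + 24*q^2 + 4*q - 9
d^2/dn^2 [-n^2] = -2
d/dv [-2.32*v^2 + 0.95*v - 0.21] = 0.95 - 4.64*v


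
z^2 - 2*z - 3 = (z - 3)*(z + 1)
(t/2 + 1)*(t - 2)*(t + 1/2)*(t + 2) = t^4/2 + 5*t^3/4 - 3*t^2/2 - 5*t - 2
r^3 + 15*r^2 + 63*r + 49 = (r + 1)*(r + 7)^2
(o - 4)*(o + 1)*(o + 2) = o^3 - o^2 - 10*o - 8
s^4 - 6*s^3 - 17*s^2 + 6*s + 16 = (s - 8)*(s - 1)*(s + 1)*(s + 2)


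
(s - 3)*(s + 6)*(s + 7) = s^3 + 10*s^2 + 3*s - 126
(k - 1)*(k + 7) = k^2 + 6*k - 7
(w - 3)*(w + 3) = w^2 - 9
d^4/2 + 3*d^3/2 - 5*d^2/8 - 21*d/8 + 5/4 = (d/2 + 1)*(d - 1)*(d - 1/2)*(d + 5/2)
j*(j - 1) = j^2 - j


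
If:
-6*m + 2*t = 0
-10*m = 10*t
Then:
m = 0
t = 0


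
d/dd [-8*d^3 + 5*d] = 5 - 24*d^2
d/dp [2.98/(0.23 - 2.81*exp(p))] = 8.3738*exp(p)/(2.81*exp(p) - 0.23)^2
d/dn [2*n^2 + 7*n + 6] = 4*n + 7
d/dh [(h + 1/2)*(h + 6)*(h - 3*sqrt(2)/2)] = 3*h^2 - 3*sqrt(2)*h + 13*h - 39*sqrt(2)/4 + 3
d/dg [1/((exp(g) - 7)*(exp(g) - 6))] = (13 - 2*exp(g))*exp(g)/(exp(4*g) - 26*exp(3*g) + 253*exp(2*g) - 1092*exp(g) + 1764)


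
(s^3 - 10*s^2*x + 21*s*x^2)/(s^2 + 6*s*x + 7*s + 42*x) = s*(s^2 - 10*s*x + 21*x^2)/(s^2 + 6*s*x + 7*s + 42*x)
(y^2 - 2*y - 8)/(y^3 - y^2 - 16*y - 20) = (y - 4)/(y^2 - 3*y - 10)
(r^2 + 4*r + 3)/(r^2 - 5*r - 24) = (r + 1)/(r - 8)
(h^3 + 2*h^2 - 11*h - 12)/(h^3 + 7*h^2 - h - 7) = (h^2 + h - 12)/(h^2 + 6*h - 7)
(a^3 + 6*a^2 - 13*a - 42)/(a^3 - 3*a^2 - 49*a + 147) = (a + 2)/(a - 7)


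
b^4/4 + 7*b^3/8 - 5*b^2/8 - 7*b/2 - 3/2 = (b/4 + 1/2)*(b - 2)*(b + 1/2)*(b + 3)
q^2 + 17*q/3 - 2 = (q - 1/3)*(q + 6)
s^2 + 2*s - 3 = (s - 1)*(s + 3)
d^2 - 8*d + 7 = (d - 7)*(d - 1)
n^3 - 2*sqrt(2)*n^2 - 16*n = n*(n - 4*sqrt(2))*(n + 2*sqrt(2))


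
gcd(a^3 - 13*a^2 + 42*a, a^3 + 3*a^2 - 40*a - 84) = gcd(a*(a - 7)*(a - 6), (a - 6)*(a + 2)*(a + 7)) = a - 6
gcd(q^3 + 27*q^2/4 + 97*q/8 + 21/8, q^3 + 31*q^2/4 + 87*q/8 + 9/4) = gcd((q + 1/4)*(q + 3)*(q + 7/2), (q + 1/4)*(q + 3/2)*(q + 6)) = q + 1/4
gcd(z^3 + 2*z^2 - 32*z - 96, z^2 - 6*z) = z - 6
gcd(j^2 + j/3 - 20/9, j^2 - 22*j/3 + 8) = j - 4/3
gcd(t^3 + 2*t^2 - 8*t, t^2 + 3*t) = t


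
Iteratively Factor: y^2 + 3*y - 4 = (y - 1)*(y + 4)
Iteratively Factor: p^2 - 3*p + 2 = (p - 2)*(p - 1)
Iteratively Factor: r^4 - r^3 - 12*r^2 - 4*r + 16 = (r + 2)*(r^3 - 3*r^2 - 6*r + 8) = (r + 2)^2*(r^2 - 5*r + 4) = (r - 4)*(r + 2)^2*(r - 1)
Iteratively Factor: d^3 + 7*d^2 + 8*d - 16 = (d + 4)*(d^2 + 3*d - 4) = (d - 1)*(d + 4)*(d + 4)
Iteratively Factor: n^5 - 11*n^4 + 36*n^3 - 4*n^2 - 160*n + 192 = (n - 2)*(n^4 - 9*n^3 + 18*n^2 + 32*n - 96) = (n - 4)*(n - 2)*(n^3 - 5*n^2 - 2*n + 24) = (n - 4)^2*(n - 2)*(n^2 - n - 6) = (n - 4)^2*(n - 3)*(n - 2)*(n + 2)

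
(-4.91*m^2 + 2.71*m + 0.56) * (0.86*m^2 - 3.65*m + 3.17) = -4.2226*m^4 + 20.2521*m^3 - 24.9746*m^2 + 6.5467*m + 1.7752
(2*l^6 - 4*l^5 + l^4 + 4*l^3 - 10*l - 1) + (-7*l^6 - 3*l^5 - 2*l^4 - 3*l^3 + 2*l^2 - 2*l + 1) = -5*l^6 - 7*l^5 - l^4 + l^3 + 2*l^2 - 12*l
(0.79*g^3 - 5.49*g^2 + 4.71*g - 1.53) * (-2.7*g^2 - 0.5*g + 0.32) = -2.133*g^5 + 14.428*g^4 - 9.7192*g^3 + 0.0191999999999997*g^2 + 2.2722*g - 0.4896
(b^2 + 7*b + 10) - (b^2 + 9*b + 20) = -2*b - 10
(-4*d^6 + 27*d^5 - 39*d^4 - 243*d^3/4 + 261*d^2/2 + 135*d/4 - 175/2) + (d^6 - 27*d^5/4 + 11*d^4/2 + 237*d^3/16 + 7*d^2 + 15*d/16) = -3*d^6 + 81*d^5/4 - 67*d^4/2 - 735*d^3/16 + 275*d^2/2 + 555*d/16 - 175/2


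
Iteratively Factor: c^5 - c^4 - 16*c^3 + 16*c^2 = (c + 4)*(c^4 - 5*c^3 + 4*c^2) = (c - 4)*(c + 4)*(c^3 - c^2) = (c - 4)*(c - 1)*(c + 4)*(c^2) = c*(c - 4)*(c - 1)*(c + 4)*(c)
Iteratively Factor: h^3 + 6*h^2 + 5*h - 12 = (h + 3)*(h^2 + 3*h - 4) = (h + 3)*(h + 4)*(h - 1)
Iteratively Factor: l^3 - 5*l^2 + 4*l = (l - 1)*(l^2 - 4*l) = l*(l - 1)*(l - 4)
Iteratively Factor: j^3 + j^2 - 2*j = (j - 1)*(j^2 + 2*j) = (j - 1)*(j + 2)*(j)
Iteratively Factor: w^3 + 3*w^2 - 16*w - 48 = (w + 4)*(w^2 - w - 12) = (w + 3)*(w + 4)*(w - 4)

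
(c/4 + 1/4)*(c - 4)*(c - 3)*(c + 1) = c^4/4 - 5*c^3/4 - c^2/4 + 17*c/4 + 3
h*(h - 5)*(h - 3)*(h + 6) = h^4 - 2*h^3 - 33*h^2 + 90*h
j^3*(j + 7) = j^4 + 7*j^3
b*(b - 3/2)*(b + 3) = b^3 + 3*b^2/2 - 9*b/2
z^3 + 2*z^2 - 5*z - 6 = (z - 2)*(z + 1)*(z + 3)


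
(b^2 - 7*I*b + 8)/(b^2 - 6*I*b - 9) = (-b^2 + 7*I*b - 8)/(-b^2 + 6*I*b + 9)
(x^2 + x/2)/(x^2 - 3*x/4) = 2*(2*x + 1)/(4*x - 3)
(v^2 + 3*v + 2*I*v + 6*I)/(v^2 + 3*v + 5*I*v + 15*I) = (v + 2*I)/(v + 5*I)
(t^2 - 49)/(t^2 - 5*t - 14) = (t + 7)/(t + 2)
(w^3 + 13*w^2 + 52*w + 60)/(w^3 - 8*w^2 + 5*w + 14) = (w^3 + 13*w^2 + 52*w + 60)/(w^3 - 8*w^2 + 5*w + 14)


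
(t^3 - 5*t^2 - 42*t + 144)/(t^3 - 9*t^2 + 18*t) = (t^2 - 2*t - 48)/(t*(t - 6))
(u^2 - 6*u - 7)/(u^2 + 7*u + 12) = (u^2 - 6*u - 7)/(u^2 + 7*u + 12)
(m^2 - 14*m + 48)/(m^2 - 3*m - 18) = (m - 8)/(m + 3)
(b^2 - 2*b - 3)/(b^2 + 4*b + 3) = (b - 3)/(b + 3)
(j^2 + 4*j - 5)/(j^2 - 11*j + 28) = (j^2 + 4*j - 5)/(j^2 - 11*j + 28)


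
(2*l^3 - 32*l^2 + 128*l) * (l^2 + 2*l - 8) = 2*l^5 - 28*l^4 + 48*l^3 + 512*l^2 - 1024*l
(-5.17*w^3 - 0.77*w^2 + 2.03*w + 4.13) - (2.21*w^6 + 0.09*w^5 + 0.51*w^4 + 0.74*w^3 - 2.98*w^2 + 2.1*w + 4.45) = -2.21*w^6 - 0.09*w^5 - 0.51*w^4 - 5.91*w^3 + 2.21*w^2 - 0.0700000000000003*w - 0.32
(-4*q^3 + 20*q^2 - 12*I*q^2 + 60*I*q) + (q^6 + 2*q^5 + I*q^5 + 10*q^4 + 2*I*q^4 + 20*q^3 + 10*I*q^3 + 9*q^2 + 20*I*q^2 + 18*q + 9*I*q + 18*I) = q^6 + 2*q^5 + I*q^5 + 10*q^4 + 2*I*q^4 + 16*q^3 + 10*I*q^3 + 29*q^2 + 8*I*q^2 + 18*q + 69*I*q + 18*I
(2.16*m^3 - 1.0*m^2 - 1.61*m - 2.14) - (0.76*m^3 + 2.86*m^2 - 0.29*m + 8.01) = 1.4*m^3 - 3.86*m^2 - 1.32*m - 10.15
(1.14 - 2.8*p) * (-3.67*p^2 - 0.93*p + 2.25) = 10.276*p^3 - 1.5798*p^2 - 7.3602*p + 2.565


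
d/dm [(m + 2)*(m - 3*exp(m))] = m - (m + 2)*(3*exp(m) - 1) - 3*exp(m)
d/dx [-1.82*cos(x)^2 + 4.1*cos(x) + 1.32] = (3.64*cos(x) - 4.1)*sin(x)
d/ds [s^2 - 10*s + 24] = 2*s - 10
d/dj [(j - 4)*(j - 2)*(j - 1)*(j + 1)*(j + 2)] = 5*j^4 - 16*j^3 - 15*j^2 + 40*j + 4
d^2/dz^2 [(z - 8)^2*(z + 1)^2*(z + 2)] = 20*z^3 - 144*z^2 + 30*z + 356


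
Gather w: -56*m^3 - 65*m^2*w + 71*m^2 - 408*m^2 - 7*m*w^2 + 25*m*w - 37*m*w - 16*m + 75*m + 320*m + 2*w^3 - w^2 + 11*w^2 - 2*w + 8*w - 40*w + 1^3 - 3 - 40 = -56*m^3 - 337*m^2 + 379*m + 2*w^3 + w^2*(10 - 7*m) + w*(-65*m^2 - 12*m - 34) - 42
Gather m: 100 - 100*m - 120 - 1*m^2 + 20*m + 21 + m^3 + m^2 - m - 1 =m^3 - 81*m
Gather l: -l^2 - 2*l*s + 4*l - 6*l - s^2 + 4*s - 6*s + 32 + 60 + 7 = -l^2 + l*(-2*s - 2) - s^2 - 2*s + 99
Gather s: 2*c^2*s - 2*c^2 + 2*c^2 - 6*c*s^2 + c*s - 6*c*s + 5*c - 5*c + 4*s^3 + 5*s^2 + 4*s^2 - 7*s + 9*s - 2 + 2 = 4*s^3 + s^2*(9 - 6*c) + s*(2*c^2 - 5*c + 2)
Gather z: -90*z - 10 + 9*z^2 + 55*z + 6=9*z^2 - 35*z - 4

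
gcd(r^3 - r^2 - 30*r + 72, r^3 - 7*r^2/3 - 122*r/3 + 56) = r + 6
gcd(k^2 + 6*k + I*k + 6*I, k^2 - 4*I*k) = 1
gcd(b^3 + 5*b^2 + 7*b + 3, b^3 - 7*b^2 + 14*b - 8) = 1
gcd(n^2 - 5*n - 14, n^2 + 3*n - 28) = 1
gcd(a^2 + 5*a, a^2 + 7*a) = a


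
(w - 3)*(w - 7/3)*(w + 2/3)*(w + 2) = w^4 - 8*w^3/3 - 53*w^2/9 + 104*w/9 + 28/3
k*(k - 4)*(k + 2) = k^3 - 2*k^2 - 8*k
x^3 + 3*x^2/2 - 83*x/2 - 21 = (x - 6)*(x + 1/2)*(x + 7)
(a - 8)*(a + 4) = a^2 - 4*a - 32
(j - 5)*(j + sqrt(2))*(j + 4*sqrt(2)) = j^3 - 5*j^2 + 5*sqrt(2)*j^2 - 25*sqrt(2)*j + 8*j - 40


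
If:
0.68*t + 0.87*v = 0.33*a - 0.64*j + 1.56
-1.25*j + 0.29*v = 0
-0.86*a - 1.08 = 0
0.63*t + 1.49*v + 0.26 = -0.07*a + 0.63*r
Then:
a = -1.26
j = 0.232*v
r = 0.867314659197012*v + 1.9578420515493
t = 1.68467852257182 - 1.49776470588235*v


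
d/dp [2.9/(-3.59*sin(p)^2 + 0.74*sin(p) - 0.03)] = (20.822*sin(p) - 2.146)*cos(p)/(3.59*sin(p)^2 - 0.74*sin(p) + 0.03)^2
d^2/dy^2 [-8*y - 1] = 0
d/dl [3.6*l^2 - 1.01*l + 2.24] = 7.2*l - 1.01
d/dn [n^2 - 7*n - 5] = 2*n - 7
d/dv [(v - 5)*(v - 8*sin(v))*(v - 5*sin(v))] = (5 - v)*(v - 8*sin(v))*(5*cos(v) - 1) + (5 - v)*(v - 5*sin(v))*(8*cos(v) - 1) + (v - 8*sin(v))*(v - 5*sin(v))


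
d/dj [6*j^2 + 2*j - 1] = 12*j + 2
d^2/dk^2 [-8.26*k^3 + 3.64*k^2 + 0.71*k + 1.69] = 7.28 - 49.56*k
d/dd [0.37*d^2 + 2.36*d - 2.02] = 0.74*d + 2.36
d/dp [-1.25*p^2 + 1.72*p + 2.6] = 1.72 - 2.5*p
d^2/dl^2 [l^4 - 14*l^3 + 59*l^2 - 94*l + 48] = 12*l^2 - 84*l + 118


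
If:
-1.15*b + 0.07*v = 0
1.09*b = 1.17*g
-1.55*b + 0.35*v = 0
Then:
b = 0.00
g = 0.00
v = 0.00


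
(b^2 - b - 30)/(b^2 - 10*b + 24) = (b + 5)/(b - 4)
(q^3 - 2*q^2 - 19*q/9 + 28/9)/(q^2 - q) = q - 1 - 28/(9*q)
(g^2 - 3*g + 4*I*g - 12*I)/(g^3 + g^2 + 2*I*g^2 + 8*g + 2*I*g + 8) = (g - 3)/(g^2 + g*(1 - 2*I) - 2*I)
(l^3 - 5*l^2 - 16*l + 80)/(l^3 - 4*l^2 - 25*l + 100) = (l + 4)/(l + 5)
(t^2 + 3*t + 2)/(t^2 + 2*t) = (t + 1)/t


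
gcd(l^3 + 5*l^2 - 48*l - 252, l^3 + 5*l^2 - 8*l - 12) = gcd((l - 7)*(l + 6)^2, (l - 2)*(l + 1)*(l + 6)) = l + 6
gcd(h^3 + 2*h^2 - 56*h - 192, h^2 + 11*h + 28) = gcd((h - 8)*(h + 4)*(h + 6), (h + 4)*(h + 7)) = h + 4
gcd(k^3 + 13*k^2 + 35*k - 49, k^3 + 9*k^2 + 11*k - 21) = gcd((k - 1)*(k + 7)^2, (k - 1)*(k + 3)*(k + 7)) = k^2 + 6*k - 7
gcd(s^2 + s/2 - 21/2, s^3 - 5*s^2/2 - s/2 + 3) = 1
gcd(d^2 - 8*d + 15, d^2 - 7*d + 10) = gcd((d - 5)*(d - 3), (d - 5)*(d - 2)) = d - 5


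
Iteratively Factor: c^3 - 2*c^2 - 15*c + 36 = (c + 4)*(c^2 - 6*c + 9) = (c - 3)*(c + 4)*(c - 3)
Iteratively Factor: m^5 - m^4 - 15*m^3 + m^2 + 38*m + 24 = (m - 2)*(m^4 + m^3 - 13*m^2 - 25*m - 12) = (m - 2)*(m + 3)*(m^3 - 2*m^2 - 7*m - 4) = (m - 2)*(m + 1)*(m + 3)*(m^2 - 3*m - 4) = (m - 2)*(m + 1)^2*(m + 3)*(m - 4)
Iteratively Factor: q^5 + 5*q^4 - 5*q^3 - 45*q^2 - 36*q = (q + 1)*(q^4 + 4*q^3 - 9*q^2 - 36*q) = (q + 1)*(q + 4)*(q^3 - 9*q) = q*(q + 1)*(q + 4)*(q^2 - 9) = q*(q - 3)*(q + 1)*(q + 4)*(q + 3)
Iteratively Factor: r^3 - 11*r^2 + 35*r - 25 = (r - 1)*(r^2 - 10*r + 25) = (r - 5)*(r - 1)*(r - 5)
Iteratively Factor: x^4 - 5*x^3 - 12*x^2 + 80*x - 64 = (x - 4)*(x^3 - x^2 - 16*x + 16) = (x - 4)*(x - 1)*(x^2 - 16) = (x - 4)*(x - 1)*(x + 4)*(x - 4)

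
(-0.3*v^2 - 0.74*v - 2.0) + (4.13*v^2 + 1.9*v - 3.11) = 3.83*v^2 + 1.16*v - 5.11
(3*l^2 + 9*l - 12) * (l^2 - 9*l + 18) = 3*l^4 - 18*l^3 - 39*l^2 + 270*l - 216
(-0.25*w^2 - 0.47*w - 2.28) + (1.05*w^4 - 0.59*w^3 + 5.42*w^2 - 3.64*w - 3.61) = 1.05*w^4 - 0.59*w^3 + 5.17*w^2 - 4.11*w - 5.89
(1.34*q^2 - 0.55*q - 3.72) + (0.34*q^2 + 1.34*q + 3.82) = 1.68*q^2 + 0.79*q + 0.0999999999999996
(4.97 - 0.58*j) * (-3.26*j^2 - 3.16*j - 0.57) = 1.8908*j^3 - 14.3694*j^2 - 15.3746*j - 2.8329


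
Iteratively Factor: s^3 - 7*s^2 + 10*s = (s - 5)*(s^2 - 2*s) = (s - 5)*(s - 2)*(s)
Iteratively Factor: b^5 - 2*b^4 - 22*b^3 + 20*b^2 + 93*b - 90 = (b - 1)*(b^4 - b^3 - 23*b^2 - 3*b + 90) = (b - 1)*(b + 3)*(b^3 - 4*b^2 - 11*b + 30) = (b - 2)*(b - 1)*(b + 3)*(b^2 - 2*b - 15) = (b - 2)*(b - 1)*(b + 3)^2*(b - 5)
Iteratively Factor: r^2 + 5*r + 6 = (r + 3)*(r + 2)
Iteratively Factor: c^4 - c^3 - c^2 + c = (c + 1)*(c^3 - 2*c^2 + c) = (c - 1)*(c + 1)*(c^2 - c) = (c - 1)^2*(c + 1)*(c)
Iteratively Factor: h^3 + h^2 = (h)*(h^2 + h) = h*(h + 1)*(h)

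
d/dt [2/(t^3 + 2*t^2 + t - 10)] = 2*(-3*t^2 - 4*t - 1)/(t^3 + 2*t^2 + t - 10)^2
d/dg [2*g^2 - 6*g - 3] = 4*g - 6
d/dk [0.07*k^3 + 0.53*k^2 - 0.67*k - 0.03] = 0.21*k^2 + 1.06*k - 0.67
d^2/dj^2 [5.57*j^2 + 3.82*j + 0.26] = 11.1400000000000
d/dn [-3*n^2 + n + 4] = 1 - 6*n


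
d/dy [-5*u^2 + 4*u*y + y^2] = 4*u + 2*y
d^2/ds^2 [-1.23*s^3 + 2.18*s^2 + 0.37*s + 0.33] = 4.36 - 7.38*s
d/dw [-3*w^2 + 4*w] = 4 - 6*w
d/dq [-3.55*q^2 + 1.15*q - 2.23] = 1.15 - 7.1*q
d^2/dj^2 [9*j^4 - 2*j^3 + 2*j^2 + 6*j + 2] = 108*j^2 - 12*j + 4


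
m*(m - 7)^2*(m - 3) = m^4 - 17*m^3 + 91*m^2 - 147*m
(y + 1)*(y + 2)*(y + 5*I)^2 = y^4 + 3*y^3 + 10*I*y^3 - 23*y^2 + 30*I*y^2 - 75*y + 20*I*y - 50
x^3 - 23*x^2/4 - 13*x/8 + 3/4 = (x - 6)*(x - 1/4)*(x + 1/2)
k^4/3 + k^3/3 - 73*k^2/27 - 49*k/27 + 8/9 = (k/3 + 1)*(k - 8/3)*(k - 1/3)*(k + 1)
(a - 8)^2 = a^2 - 16*a + 64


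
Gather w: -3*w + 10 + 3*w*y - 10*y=w*(3*y - 3) - 10*y + 10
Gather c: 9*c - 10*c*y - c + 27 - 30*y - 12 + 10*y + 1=c*(8 - 10*y) - 20*y + 16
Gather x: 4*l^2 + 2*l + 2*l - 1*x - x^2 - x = 4*l^2 + 4*l - x^2 - 2*x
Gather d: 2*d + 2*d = 4*d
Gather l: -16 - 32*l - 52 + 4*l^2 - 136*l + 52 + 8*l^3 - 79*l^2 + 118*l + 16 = 8*l^3 - 75*l^2 - 50*l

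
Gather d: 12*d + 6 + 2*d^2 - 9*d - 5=2*d^2 + 3*d + 1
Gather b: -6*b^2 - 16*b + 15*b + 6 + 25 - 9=-6*b^2 - b + 22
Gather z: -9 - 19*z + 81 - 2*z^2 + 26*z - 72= -2*z^2 + 7*z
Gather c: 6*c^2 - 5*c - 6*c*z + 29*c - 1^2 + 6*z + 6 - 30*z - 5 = 6*c^2 + c*(24 - 6*z) - 24*z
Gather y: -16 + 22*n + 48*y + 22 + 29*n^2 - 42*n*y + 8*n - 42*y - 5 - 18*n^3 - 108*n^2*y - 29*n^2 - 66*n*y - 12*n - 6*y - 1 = -18*n^3 + 18*n + y*(-108*n^2 - 108*n)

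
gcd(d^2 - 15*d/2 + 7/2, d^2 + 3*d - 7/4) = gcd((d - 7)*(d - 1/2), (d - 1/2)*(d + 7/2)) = d - 1/2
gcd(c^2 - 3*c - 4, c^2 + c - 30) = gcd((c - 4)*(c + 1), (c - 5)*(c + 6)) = 1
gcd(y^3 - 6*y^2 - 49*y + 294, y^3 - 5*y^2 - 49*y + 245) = y^2 - 49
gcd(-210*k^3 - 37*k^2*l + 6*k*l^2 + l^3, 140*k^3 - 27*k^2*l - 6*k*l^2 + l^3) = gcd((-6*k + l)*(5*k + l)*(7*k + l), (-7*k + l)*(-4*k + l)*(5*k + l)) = 5*k + l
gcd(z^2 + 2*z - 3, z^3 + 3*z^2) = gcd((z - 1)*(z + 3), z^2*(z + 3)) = z + 3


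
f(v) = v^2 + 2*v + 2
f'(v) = 2*v + 2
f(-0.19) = 1.66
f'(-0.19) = 1.62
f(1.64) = 7.97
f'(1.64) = 5.28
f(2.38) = 12.42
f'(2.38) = 6.76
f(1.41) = 6.81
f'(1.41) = 4.82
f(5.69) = 45.76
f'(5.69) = 13.38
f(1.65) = 8.02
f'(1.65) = 5.30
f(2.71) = 14.76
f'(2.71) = 7.42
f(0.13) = 2.28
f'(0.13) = 2.26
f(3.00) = 17.00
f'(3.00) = 8.00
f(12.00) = 170.00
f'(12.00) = 26.00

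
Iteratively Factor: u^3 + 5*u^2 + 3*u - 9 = (u - 1)*(u^2 + 6*u + 9) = (u - 1)*(u + 3)*(u + 3)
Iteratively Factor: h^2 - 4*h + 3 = (h - 1)*(h - 3)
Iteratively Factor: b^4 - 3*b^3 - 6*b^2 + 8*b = (b - 1)*(b^3 - 2*b^2 - 8*b) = (b - 1)*(b + 2)*(b^2 - 4*b) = b*(b - 1)*(b + 2)*(b - 4)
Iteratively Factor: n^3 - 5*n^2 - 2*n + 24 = (n + 2)*(n^2 - 7*n + 12) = (n - 3)*(n + 2)*(n - 4)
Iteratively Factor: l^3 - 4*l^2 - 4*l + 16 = (l + 2)*(l^2 - 6*l + 8) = (l - 2)*(l + 2)*(l - 4)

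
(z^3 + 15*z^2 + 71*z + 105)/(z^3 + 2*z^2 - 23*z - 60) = (z^2 + 12*z + 35)/(z^2 - z - 20)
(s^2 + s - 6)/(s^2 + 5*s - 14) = (s + 3)/(s + 7)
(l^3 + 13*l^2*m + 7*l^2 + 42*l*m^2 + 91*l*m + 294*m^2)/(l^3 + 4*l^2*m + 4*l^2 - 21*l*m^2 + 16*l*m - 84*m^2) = (l^2 + 6*l*m + 7*l + 42*m)/(l^2 - 3*l*m + 4*l - 12*m)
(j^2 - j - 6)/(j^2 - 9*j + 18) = (j + 2)/(j - 6)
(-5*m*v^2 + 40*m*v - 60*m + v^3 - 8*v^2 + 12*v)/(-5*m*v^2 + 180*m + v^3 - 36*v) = (v - 2)/(v + 6)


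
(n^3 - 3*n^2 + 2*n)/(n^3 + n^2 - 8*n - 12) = n*(n^2 - 3*n + 2)/(n^3 + n^2 - 8*n - 12)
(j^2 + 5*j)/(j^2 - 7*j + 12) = j*(j + 5)/(j^2 - 7*j + 12)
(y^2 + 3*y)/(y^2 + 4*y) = (y + 3)/(y + 4)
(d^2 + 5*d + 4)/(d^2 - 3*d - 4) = (d + 4)/(d - 4)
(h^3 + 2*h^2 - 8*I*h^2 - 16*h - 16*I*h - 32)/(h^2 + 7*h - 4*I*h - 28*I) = (h^2 + h*(2 - 4*I) - 8*I)/(h + 7)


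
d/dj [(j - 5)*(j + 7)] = 2*j + 2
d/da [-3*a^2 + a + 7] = 1 - 6*a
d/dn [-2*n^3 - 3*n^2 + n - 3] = -6*n^2 - 6*n + 1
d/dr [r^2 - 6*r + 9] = 2*r - 6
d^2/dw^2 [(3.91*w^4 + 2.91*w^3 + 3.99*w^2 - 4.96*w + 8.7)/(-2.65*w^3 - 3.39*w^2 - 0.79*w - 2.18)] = (-5.6843418860808e-14*w^8 - 77.2526320000006*w^6 + 318.242304*w^5 - 401.964288*w^4 - 881.55676*w^3 - 1129.146192*w^2 - 141.146676*w + 62.721764)/(18.609625*w^9 + 71.418825*w^8 + 108.00552*w^7 + 127.467159*w^6 + 149.702052*w^5 + 108.888411*w^4 + 73.304167*w^3 + 52.413522*w^2 + 11.263188*w + 10.360232)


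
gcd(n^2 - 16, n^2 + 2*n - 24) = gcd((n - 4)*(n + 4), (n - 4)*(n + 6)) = n - 4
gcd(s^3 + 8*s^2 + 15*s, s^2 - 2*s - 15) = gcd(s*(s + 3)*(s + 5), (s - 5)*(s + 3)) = s + 3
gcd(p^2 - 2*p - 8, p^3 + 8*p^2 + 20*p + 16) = p + 2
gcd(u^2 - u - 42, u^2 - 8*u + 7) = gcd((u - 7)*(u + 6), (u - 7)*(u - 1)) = u - 7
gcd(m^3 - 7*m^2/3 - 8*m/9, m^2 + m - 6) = 1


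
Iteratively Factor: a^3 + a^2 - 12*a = (a)*(a^2 + a - 12) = a*(a - 3)*(a + 4)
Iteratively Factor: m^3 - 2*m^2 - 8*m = (m + 2)*(m^2 - 4*m) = (m - 4)*(m + 2)*(m)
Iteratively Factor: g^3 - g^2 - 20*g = (g - 5)*(g^2 + 4*g) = (g - 5)*(g + 4)*(g)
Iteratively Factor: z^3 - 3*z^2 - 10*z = (z - 5)*(z^2 + 2*z) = (z - 5)*(z + 2)*(z)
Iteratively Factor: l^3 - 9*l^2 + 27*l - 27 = (l - 3)*(l^2 - 6*l + 9) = (l - 3)^2*(l - 3)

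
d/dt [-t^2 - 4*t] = -2*t - 4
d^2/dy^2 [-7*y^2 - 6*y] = -14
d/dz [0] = 0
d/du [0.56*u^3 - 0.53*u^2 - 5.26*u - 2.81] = 1.68*u^2 - 1.06*u - 5.26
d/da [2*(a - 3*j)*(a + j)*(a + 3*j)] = 6*a^2 + 4*a*j - 18*j^2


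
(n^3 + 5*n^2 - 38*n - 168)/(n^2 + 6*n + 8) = (n^2 + n - 42)/(n + 2)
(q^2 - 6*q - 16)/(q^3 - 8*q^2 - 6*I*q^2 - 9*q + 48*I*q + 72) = (q + 2)/(q^2 - 6*I*q - 9)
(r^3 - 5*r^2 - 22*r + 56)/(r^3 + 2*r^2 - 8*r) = (r - 7)/r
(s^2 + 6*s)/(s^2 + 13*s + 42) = s/(s + 7)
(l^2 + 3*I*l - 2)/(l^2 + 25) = (l^2 + 3*I*l - 2)/(l^2 + 25)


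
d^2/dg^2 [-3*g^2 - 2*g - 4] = -6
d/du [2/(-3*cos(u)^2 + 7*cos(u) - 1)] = 2*(7 - 6*cos(u))*sin(u)/(3*cos(u)^2 - 7*cos(u) + 1)^2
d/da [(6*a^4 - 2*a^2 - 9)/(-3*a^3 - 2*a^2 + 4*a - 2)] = (-18*a^6 - 24*a^5 + 66*a^4 - 48*a^3 - 89*a^2 - 28*a + 36)/(9*a^6 + 12*a^5 - 20*a^4 - 4*a^3 + 24*a^2 - 16*a + 4)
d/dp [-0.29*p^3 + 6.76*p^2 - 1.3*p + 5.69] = -0.87*p^2 + 13.52*p - 1.3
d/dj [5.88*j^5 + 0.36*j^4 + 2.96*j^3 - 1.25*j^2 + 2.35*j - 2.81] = 29.4*j^4 + 1.44*j^3 + 8.88*j^2 - 2.5*j + 2.35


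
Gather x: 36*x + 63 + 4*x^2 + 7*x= 4*x^2 + 43*x + 63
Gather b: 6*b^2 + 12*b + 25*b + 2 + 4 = 6*b^2 + 37*b + 6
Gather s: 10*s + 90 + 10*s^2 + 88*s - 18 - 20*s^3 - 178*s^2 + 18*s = -20*s^3 - 168*s^2 + 116*s + 72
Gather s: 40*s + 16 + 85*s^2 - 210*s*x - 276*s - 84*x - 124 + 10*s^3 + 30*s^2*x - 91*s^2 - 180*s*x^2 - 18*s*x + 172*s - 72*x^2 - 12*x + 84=10*s^3 + s^2*(30*x - 6) + s*(-180*x^2 - 228*x - 64) - 72*x^2 - 96*x - 24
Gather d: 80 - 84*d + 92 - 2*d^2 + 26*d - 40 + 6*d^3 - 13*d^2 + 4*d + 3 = 6*d^3 - 15*d^2 - 54*d + 135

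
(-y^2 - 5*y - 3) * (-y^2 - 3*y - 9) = y^4 + 8*y^3 + 27*y^2 + 54*y + 27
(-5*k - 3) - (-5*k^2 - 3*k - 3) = 5*k^2 - 2*k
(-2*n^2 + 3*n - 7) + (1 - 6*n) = -2*n^2 - 3*n - 6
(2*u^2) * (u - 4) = 2*u^3 - 8*u^2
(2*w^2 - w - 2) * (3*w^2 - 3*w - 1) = 6*w^4 - 9*w^3 - 5*w^2 + 7*w + 2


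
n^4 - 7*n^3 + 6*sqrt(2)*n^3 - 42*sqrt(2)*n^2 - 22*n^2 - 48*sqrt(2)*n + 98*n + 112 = (n - 8)*(n + 1)*(n - sqrt(2))*(n + 7*sqrt(2))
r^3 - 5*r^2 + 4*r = r*(r - 4)*(r - 1)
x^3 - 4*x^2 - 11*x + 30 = (x - 5)*(x - 2)*(x + 3)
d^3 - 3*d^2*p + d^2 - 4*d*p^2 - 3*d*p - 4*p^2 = (d + 1)*(d - 4*p)*(d + p)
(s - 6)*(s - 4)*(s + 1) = s^3 - 9*s^2 + 14*s + 24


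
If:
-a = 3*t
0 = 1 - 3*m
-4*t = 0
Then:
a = 0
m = 1/3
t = 0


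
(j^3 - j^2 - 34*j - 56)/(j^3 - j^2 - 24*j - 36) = (j^2 - 3*j - 28)/(j^2 - 3*j - 18)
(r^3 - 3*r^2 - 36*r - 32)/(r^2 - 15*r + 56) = (r^2 + 5*r + 4)/(r - 7)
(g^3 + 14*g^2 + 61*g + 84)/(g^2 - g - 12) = (g^2 + 11*g + 28)/(g - 4)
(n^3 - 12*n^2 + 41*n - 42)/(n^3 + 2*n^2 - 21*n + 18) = (n^2 - 9*n + 14)/(n^2 + 5*n - 6)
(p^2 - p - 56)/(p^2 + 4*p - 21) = (p - 8)/(p - 3)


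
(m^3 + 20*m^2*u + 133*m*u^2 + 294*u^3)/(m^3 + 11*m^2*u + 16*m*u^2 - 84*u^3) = (-m - 7*u)/(-m + 2*u)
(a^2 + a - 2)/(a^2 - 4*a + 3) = (a + 2)/(a - 3)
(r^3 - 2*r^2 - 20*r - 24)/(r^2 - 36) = (r^2 + 4*r + 4)/(r + 6)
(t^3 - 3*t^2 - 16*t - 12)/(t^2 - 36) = (t^2 + 3*t + 2)/(t + 6)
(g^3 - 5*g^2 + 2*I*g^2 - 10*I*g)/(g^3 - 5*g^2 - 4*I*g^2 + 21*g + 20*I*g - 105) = g*(g + 2*I)/(g^2 - 4*I*g + 21)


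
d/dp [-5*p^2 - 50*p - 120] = -10*p - 50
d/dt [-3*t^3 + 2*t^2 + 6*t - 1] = -9*t^2 + 4*t + 6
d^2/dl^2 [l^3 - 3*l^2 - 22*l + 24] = 6*l - 6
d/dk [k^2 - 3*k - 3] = 2*k - 3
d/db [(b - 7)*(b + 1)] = 2*b - 6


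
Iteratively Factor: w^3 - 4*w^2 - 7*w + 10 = (w - 1)*(w^2 - 3*w - 10) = (w - 1)*(w + 2)*(w - 5)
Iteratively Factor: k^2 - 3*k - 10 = (k + 2)*(k - 5)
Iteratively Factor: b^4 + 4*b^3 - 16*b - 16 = (b + 2)*(b^3 + 2*b^2 - 4*b - 8) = (b + 2)^2*(b^2 - 4) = (b + 2)^3*(b - 2)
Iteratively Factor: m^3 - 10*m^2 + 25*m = (m - 5)*(m^2 - 5*m) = (m - 5)^2*(m)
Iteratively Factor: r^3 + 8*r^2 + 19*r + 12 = (r + 4)*(r^2 + 4*r + 3) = (r + 3)*(r + 4)*(r + 1)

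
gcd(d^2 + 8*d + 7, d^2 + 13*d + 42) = d + 7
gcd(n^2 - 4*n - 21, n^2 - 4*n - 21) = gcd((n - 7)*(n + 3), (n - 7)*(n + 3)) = n^2 - 4*n - 21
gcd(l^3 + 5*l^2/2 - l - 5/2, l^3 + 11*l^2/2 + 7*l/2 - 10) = l^2 + 3*l/2 - 5/2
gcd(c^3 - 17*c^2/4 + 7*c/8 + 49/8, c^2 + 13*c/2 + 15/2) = 1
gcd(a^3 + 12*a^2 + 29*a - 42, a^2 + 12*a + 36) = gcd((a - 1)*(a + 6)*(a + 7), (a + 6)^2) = a + 6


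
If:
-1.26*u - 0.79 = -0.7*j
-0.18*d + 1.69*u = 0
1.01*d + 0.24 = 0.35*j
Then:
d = 0.16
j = 1.16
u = 0.02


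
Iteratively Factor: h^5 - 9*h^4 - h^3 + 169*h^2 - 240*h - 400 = (h - 5)*(h^4 - 4*h^3 - 21*h^2 + 64*h + 80) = (h - 5)*(h - 4)*(h^3 - 21*h - 20) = (h - 5)*(h - 4)*(h + 1)*(h^2 - h - 20) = (h - 5)*(h - 4)*(h + 1)*(h + 4)*(h - 5)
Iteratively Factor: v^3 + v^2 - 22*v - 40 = (v + 2)*(v^2 - v - 20) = (v - 5)*(v + 2)*(v + 4)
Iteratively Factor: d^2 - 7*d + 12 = (d - 4)*(d - 3)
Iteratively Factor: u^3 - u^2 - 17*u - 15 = (u + 1)*(u^2 - 2*u - 15) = (u + 1)*(u + 3)*(u - 5)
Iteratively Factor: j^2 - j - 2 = (j - 2)*(j + 1)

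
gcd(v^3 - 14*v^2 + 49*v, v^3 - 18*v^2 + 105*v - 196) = v^2 - 14*v + 49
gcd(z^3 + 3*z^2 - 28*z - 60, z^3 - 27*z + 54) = z + 6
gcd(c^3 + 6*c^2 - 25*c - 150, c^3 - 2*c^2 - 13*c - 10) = c - 5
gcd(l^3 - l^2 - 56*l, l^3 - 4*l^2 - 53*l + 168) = l^2 - l - 56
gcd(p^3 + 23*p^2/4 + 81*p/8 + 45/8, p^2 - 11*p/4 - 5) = p + 5/4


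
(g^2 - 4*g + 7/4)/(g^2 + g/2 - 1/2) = (g - 7/2)/(g + 1)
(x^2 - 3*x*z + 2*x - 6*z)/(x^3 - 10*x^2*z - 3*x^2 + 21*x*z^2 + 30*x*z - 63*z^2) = (x + 2)/(x^2 - 7*x*z - 3*x + 21*z)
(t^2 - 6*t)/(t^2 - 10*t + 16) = t*(t - 6)/(t^2 - 10*t + 16)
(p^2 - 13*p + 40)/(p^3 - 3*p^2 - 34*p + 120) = (p - 8)/(p^2 + 2*p - 24)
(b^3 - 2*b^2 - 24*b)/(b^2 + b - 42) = b*(b + 4)/(b + 7)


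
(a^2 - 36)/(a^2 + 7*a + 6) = (a - 6)/(a + 1)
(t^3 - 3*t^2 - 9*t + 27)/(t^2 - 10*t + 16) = (t^3 - 3*t^2 - 9*t + 27)/(t^2 - 10*t + 16)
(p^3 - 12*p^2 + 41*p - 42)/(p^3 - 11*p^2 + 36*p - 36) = (p - 7)/(p - 6)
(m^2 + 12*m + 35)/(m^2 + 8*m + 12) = (m^2 + 12*m + 35)/(m^2 + 8*m + 12)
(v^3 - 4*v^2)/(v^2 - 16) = v^2/(v + 4)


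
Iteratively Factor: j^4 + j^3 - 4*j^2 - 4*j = (j + 1)*(j^3 - 4*j) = j*(j + 1)*(j^2 - 4) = j*(j + 1)*(j + 2)*(j - 2)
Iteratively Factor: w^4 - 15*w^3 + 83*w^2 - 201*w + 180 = (w - 3)*(w^3 - 12*w^2 + 47*w - 60) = (w - 5)*(w - 3)*(w^2 - 7*w + 12) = (w - 5)*(w - 4)*(w - 3)*(w - 3)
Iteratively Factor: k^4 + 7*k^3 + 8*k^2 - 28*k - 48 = (k + 2)*(k^3 + 5*k^2 - 2*k - 24) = (k + 2)*(k + 4)*(k^2 + k - 6) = (k - 2)*(k + 2)*(k + 4)*(k + 3)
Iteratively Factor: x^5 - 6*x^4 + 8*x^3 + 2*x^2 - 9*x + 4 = (x - 4)*(x^4 - 2*x^3 + 2*x - 1) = (x - 4)*(x - 1)*(x^3 - x^2 - x + 1) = (x - 4)*(x - 1)^2*(x^2 - 1) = (x - 4)*(x - 1)^2*(x + 1)*(x - 1)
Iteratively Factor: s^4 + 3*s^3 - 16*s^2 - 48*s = (s)*(s^3 + 3*s^2 - 16*s - 48) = s*(s + 3)*(s^2 - 16) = s*(s + 3)*(s + 4)*(s - 4)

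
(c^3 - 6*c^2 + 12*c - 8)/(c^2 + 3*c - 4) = (c^3 - 6*c^2 + 12*c - 8)/(c^2 + 3*c - 4)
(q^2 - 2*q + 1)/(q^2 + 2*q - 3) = (q - 1)/(q + 3)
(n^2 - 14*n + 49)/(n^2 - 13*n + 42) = (n - 7)/(n - 6)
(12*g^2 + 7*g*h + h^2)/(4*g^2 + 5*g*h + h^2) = (3*g + h)/(g + h)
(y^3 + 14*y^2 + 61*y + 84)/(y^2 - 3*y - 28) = (y^2 + 10*y + 21)/(y - 7)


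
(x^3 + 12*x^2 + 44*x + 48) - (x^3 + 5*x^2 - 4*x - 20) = 7*x^2 + 48*x + 68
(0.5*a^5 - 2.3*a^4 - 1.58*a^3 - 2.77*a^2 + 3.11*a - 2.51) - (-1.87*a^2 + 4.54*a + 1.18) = 0.5*a^5 - 2.3*a^4 - 1.58*a^3 - 0.9*a^2 - 1.43*a - 3.69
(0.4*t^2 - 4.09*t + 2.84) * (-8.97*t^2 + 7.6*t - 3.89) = -3.588*t^4 + 39.7273*t^3 - 58.1148*t^2 + 37.4941*t - 11.0476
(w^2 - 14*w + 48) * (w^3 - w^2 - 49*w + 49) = w^5 - 15*w^4 + 13*w^3 + 687*w^2 - 3038*w + 2352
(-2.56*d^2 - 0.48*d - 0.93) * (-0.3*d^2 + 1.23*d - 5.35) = 0.768*d^4 - 3.0048*d^3 + 13.3846*d^2 + 1.4241*d + 4.9755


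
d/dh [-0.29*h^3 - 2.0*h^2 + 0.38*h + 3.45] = -0.87*h^2 - 4.0*h + 0.38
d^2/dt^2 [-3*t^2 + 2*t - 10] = -6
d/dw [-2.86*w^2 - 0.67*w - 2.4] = -5.72*w - 0.67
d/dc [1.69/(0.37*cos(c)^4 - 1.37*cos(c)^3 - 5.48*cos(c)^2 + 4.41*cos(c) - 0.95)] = (2.5012*cos(c)^3 - 6.9459*cos(c)^2 - 18.5224*cos(c) + 7.4529)*sin(c)/(-0.37*cos(c)^4 + 1.37*cos(c)^3 + 5.48*cos(c)^2 - 4.41*cos(c) + 0.95)^2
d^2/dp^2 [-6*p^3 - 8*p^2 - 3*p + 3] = -36*p - 16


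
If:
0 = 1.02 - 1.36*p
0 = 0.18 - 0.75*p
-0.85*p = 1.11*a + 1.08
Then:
No Solution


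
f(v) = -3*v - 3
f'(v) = -3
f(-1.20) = 0.60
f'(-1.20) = -3.00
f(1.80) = -8.40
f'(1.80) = -3.00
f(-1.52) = 1.56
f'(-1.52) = -3.00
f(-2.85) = 5.55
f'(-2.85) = -3.00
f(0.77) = -5.31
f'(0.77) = -3.00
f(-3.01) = 6.03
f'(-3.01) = -3.00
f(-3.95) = 8.85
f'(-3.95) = -3.00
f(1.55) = -7.65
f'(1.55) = -3.00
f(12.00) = -39.00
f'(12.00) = -3.00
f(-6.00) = 15.00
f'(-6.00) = -3.00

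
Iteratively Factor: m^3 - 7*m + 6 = (m - 2)*(m^2 + 2*m - 3) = (m - 2)*(m - 1)*(m + 3)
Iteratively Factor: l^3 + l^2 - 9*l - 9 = (l + 1)*(l^2 - 9) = (l - 3)*(l + 1)*(l + 3)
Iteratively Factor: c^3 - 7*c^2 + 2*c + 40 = (c - 4)*(c^2 - 3*c - 10) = (c - 4)*(c + 2)*(c - 5)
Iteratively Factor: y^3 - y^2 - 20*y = (y)*(y^2 - y - 20) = y*(y + 4)*(y - 5)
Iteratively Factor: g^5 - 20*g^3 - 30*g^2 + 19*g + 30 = (g + 1)*(g^4 - g^3 - 19*g^2 - 11*g + 30) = (g - 5)*(g + 1)*(g^3 + 4*g^2 + g - 6) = (g - 5)*(g + 1)*(g + 3)*(g^2 + g - 2) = (g - 5)*(g + 1)*(g + 2)*(g + 3)*(g - 1)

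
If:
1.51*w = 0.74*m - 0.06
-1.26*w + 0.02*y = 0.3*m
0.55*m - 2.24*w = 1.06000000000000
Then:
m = -1.77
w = -0.91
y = -83.82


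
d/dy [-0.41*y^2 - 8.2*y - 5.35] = -0.82*y - 8.2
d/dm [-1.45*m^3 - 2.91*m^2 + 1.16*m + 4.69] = -4.35*m^2 - 5.82*m + 1.16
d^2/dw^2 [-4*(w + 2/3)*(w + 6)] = -8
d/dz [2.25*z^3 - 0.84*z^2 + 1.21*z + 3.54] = 6.75*z^2 - 1.68*z + 1.21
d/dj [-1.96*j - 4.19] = -1.96000000000000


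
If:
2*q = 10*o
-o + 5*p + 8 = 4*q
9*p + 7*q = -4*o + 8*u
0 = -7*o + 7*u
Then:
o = 9/43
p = -31/43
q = 45/43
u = 9/43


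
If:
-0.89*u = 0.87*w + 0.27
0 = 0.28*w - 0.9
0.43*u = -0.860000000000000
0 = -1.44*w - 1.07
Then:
No Solution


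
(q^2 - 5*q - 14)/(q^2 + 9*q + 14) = (q - 7)/(q + 7)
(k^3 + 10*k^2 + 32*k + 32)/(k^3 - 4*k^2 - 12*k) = (k^2 + 8*k + 16)/(k*(k - 6))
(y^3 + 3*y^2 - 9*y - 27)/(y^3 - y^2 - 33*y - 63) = (y - 3)/(y - 7)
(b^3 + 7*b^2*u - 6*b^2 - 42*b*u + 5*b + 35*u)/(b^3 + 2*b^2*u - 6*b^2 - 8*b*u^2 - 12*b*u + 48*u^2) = (b^3 + 7*b^2*u - 6*b^2 - 42*b*u + 5*b + 35*u)/(b^3 + 2*b^2*u - 6*b^2 - 8*b*u^2 - 12*b*u + 48*u^2)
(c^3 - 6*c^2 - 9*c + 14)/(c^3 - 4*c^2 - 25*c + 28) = (c + 2)/(c + 4)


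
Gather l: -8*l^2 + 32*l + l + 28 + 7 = -8*l^2 + 33*l + 35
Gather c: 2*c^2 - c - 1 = 2*c^2 - c - 1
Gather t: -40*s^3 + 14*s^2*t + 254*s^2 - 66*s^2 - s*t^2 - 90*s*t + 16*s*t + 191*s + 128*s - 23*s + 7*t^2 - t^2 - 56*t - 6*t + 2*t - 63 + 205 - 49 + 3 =-40*s^3 + 188*s^2 + 296*s + t^2*(6 - s) + t*(14*s^2 - 74*s - 60) + 96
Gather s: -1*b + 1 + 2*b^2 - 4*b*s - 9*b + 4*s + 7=2*b^2 - 10*b + s*(4 - 4*b) + 8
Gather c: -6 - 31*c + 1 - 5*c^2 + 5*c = -5*c^2 - 26*c - 5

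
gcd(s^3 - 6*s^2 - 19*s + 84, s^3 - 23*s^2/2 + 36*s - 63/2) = s^2 - 10*s + 21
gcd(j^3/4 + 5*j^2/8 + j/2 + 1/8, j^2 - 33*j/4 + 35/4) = 1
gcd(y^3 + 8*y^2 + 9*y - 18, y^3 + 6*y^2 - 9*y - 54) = y^2 + 9*y + 18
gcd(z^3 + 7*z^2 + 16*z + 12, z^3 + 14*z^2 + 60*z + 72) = z + 2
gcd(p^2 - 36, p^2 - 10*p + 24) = p - 6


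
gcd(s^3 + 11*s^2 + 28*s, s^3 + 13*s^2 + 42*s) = s^2 + 7*s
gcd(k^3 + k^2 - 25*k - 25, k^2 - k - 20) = k - 5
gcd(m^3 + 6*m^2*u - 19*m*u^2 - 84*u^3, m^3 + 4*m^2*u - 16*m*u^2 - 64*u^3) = -m + 4*u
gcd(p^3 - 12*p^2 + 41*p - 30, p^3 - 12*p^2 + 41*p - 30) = p^3 - 12*p^2 + 41*p - 30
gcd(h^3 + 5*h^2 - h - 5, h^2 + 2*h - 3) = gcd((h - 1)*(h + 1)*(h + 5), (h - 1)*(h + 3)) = h - 1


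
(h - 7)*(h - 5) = h^2 - 12*h + 35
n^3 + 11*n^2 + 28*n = n*(n + 4)*(n + 7)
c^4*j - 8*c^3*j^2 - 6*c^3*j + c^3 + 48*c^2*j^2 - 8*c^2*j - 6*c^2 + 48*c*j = c*(c - 6)*(c - 8*j)*(c*j + 1)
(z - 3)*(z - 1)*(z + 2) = z^3 - 2*z^2 - 5*z + 6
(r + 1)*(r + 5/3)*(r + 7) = r^3 + 29*r^2/3 + 61*r/3 + 35/3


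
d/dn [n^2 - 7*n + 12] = 2*n - 7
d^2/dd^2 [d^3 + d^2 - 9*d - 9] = 6*d + 2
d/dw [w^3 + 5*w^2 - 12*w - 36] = 3*w^2 + 10*w - 12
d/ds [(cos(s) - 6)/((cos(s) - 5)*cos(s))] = (sin(s) + 30*sin(s)/cos(s)^2 - 12*tan(s))/(cos(s) - 5)^2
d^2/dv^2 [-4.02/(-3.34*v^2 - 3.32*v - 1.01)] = (-89.691024*v^2 - 89.153952*v + 4.02*(6.68*v + 3.32)*(13.36*v + 6.64) - 27.122136)/(3.34*v^2 + 3.32*v + 1.01)^3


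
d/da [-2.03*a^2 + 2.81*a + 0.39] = 2.81 - 4.06*a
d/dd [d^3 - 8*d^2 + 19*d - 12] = 3*d^2 - 16*d + 19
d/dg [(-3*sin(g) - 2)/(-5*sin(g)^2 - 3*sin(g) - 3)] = (-15*sin(g)^2 - 20*sin(g) + 3)*cos(g)/(5*sin(g)^2 + 3*sin(g) + 3)^2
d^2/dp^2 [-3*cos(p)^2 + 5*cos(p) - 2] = -5*cos(p) + 6*cos(2*p)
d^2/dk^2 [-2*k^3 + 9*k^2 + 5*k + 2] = 18 - 12*k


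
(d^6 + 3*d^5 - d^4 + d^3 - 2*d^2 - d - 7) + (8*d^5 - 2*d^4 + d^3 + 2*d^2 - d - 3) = d^6 + 11*d^5 - 3*d^4 + 2*d^3 - 2*d - 10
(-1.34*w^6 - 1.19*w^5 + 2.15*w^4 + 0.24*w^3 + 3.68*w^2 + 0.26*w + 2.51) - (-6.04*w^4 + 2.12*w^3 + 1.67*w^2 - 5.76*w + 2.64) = -1.34*w^6 - 1.19*w^5 + 8.19*w^4 - 1.88*w^3 + 2.01*w^2 + 6.02*w - 0.13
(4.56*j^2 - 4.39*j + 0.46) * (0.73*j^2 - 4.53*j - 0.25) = 3.3288*j^4 - 23.8615*j^3 + 19.0825*j^2 - 0.9863*j - 0.115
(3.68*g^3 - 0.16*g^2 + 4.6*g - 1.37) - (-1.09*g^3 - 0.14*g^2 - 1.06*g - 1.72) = 4.77*g^3 - 0.02*g^2 + 5.66*g + 0.35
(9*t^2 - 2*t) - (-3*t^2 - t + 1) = 12*t^2 - t - 1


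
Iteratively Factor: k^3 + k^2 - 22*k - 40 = (k + 4)*(k^2 - 3*k - 10) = (k + 2)*(k + 4)*(k - 5)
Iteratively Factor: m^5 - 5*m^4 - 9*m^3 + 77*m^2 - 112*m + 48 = (m - 1)*(m^4 - 4*m^3 - 13*m^2 + 64*m - 48) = (m - 3)*(m - 1)*(m^3 - m^2 - 16*m + 16) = (m - 3)*(m - 1)*(m + 4)*(m^2 - 5*m + 4) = (m - 3)*(m - 1)^2*(m + 4)*(m - 4)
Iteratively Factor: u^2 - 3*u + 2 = (u - 2)*(u - 1)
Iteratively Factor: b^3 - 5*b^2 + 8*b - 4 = (b - 2)*(b^2 - 3*b + 2) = (b - 2)*(b - 1)*(b - 2)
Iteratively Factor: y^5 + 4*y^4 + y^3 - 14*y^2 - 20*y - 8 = (y + 2)*(y^4 + 2*y^3 - 3*y^2 - 8*y - 4) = (y + 2)^2*(y^3 - 3*y - 2) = (y + 1)*(y + 2)^2*(y^2 - y - 2) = (y + 1)^2*(y + 2)^2*(y - 2)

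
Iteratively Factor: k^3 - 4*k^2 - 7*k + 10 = (k - 1)*(k^2 - 3*k - 10) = (k - 5)*(k - 1)*(k + 2)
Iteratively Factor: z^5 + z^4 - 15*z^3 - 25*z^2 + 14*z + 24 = (z + 3)*(z^4 - 2*z^3 - 9*z^2 + 2*z + 8) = (z - 4)*(z + 3)*(z^3 + 2*z^2 - z - 2) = (z - 4)*(z + 1)*(z + 3)*(z^2 + z - 2) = (z - 4)*(z - 1)*(z + 1)*(z + 3)*(z + 2)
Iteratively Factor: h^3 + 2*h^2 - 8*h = (h)*(h^2 + 2*h - 8) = h*(h - 2)*(h + 4)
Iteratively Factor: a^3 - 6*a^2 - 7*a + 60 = (a - 4)*(a^2 - 2*a - 15) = (a - 4)*(a + 3)*(a - 5)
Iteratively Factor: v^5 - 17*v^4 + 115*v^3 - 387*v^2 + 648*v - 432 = (v - 3)*(v^4 - 14*v^3 + 73*v^2 - 168*v + 144) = (v - 4)*(v - 3)*(v^3 - 10*v^2 + 33*v - 36) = (v - 4)^2*(v - 3)*(v^2 - 6*v + 9) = (v - 4)^2*(v - 3)^2*(v - 3)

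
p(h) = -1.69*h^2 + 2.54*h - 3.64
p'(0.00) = 2.54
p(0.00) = -3.64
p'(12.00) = -38.02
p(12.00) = -216.52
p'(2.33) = -5.34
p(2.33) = -6.90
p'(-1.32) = 7.00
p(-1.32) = -9.94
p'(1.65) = -3.04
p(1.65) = -4.05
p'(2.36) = -5.44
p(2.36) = -7.06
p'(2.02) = -4.29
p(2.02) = -5.41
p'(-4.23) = 16.84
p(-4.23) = -44.62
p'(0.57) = 0.61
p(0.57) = -2.74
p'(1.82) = -3.61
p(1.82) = -4.62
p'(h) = 2.54 - 3.38*h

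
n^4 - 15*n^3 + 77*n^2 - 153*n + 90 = (n - 6)*(n - 5)*(n - 3)*(n - 1)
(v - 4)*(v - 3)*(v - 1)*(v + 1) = v^4 - 7*v^3 + 11*v^2 + 7*v - 12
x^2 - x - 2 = (x - 2)*(x + 1)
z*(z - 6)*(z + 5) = z^3 - z^2 - 30*z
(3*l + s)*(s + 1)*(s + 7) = 3*l*s^2 + 24*l*s + 21*l + s^3 + 8*s^2 + 7*s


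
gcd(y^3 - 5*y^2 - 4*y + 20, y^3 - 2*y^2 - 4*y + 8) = y^2 - 4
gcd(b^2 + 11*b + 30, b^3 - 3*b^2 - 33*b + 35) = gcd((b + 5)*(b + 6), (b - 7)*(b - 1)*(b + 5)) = b + 5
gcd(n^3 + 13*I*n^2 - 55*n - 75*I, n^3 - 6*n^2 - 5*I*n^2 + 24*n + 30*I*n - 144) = n + 3*I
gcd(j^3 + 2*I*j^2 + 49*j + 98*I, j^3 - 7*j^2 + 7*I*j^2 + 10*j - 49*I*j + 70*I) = j + 7*I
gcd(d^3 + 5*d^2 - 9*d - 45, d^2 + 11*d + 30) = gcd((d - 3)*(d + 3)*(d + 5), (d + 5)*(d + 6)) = d + 5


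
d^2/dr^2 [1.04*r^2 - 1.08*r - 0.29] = 2.08000000000000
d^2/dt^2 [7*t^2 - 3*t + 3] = 14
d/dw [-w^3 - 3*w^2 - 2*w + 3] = -3*w^2 - 6*w - 2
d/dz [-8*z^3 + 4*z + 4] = 4 - 24*z^2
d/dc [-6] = 0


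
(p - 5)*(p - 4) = p^2 - 9*p + 20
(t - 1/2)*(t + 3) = t^2 + 5*t/2 - 3/2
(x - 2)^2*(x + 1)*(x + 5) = x^4 + 2*x^3 - 15*x^2 + 4*x + 20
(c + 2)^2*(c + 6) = c^3 + 10*c^2 + 28*c + 24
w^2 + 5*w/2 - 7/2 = (w - 1)*(w + 7/2)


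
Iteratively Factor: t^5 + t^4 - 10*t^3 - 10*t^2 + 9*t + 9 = (t + 1)*(t^4 - 10*t^2 + 9) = (t + 1)^2*(t^3 - t^2 - 9*t + 9) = (t - 3)*(t + 1)^2*(t^2 + 2*t - 3) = (t - 3)*(t + 1)^2*(t + 3)*(t - 1)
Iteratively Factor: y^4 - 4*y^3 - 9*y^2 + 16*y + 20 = (y - 5)*(y^3 + y^2 - 4*y - 4) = (y - 5)*(y + 1)*(y^2 - 4) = (y - 5)*(y + 1)*(y + 2)*(y - 2)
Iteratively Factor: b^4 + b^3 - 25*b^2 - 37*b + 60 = (b - 1)*(b^3 + 2*b^2 - 23*b - 60) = (b - 5)*(b - 1)*(b^2 + 7*b + 12) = (b - 5)*(b - 1)*(b + 4)*(b + 3)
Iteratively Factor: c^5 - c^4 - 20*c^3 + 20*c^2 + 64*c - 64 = (c - 4)*(c^4 + 3*c^3 - 8*c^2 - 12*c + 16) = (c - 4)*(c + 4)*(c^3 - c^2 - 4*c + 4) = (c - 4)*(c + 2)*(c + 4)*(c^2 - 3*c + 2) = (c - 4)*(c - 2)*(c + 2)*(c + 4)*(c - 1)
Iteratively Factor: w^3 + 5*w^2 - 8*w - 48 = (w - 3)*(w^2 + 8*w + 16) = (w - 3)*(w + 4)*(w + 4)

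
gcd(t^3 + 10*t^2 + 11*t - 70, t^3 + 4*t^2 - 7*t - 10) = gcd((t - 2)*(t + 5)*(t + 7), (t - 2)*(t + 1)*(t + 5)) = t^2 + 3*t - 10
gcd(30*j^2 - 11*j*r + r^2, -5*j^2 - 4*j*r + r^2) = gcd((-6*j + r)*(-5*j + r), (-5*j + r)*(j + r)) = -5*j + r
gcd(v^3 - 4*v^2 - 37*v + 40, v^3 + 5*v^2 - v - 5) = v^2 + 4*v - 5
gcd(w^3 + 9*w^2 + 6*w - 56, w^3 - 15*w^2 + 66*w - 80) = w - 2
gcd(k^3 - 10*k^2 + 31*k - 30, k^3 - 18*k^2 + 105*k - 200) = k - 5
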